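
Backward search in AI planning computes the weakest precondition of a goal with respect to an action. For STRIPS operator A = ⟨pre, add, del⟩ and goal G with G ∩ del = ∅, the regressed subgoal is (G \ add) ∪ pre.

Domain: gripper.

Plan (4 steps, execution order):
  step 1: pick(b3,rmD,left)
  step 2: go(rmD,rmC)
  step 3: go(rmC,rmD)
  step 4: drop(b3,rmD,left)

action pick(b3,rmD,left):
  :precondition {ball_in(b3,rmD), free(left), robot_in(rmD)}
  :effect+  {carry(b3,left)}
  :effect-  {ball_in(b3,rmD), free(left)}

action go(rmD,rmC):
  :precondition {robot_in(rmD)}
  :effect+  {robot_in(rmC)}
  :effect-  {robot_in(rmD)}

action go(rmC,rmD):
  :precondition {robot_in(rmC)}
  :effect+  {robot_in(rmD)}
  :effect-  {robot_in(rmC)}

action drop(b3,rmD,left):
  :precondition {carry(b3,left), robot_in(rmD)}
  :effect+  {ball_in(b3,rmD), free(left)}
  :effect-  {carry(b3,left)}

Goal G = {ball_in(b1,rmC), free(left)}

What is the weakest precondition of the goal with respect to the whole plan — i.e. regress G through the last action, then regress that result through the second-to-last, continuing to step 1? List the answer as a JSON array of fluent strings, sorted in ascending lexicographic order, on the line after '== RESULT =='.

Work backward from the goal:
  through step 4 (drop(b3,rmD,left)): drop {free(left)}, keep {ball_in(b1,rmC)}, require {carry(b3,left), robot_in(rmD)}
    → {ball_in(b1,rmC), carry(b3,left), robot_in(rmD)}
  through step 3 (go(rmC,rmD)): drop {robot_in(rmD)}, keep {ball_in(b1,rmC), carry(b3,left)}, require {robot_in(rmC)}
    → {ball_in(b1,rmC), carry(b3,left), robot_in(rmC)}
  through step 2 (go(rmD,rmC)): drop {robot_in(rmC)}, keep {ball_in(b1,rmC), carry(b3,left)}, require {robot_in(rmD)}
    → {ball_in(b1,rmC), carry(b3,left), robot_in(rmD)}
  through step 1 (pick(b3,rmD,left)): drop {carry(b3,left)}, keep {ball_in(b1,rmC), robot_in(rmD)}, require {ball_in(b3,rmD), free(left), robot_in(rmD)}
    → {ball_in(b1,rmC), ball_in(b3,rmD), free(left), robot_in(rmD)}

== RESULT ==
["ball_in(b1,rmC)", "ball_in(b3,rmD)", "free(left)", "robot_in(rmD)"]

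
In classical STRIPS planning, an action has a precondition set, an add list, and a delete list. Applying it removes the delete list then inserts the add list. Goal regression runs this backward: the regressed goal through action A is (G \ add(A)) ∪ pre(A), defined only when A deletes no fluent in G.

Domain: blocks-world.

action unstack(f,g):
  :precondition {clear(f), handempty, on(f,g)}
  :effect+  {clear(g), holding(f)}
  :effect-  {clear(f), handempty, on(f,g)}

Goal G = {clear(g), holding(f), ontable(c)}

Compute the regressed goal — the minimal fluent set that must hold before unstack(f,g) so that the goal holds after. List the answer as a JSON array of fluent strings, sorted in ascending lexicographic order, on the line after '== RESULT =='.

Compute (G \ add) ∪ pre:
  G ∩ del = {}  (empty — regression defined)
  G \ add = {clear(g), holding(f), ontable(c)} \ {clear(g), holding(f)} = {ontable(c)}
  ∪ pre   = {ontable(c)} ∪ {clear(f), handempty, on(f,g)}
          = {clear(f), handempty, on(f,g), ontable(c)}

== RESULT ==
["clear(f)", "handempty", "on(f,g)", "ontable(c)"]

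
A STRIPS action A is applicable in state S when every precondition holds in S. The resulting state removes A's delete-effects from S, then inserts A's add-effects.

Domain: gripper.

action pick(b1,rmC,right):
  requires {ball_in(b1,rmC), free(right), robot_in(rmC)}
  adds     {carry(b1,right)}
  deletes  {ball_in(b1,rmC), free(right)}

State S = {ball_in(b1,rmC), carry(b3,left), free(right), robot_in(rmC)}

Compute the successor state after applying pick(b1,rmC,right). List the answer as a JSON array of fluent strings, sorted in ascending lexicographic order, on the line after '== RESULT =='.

Progress:
  pre ⊆ S: {ball_in(b1,rmC), free(right), robot_in(rmC)} ⊆ S  — applicable
  S \ del = {carry(b3,left), robot_in(rmC)}
  ∪ add   = {carry(b1,right), carry(b3,left), robot_in(rmC)}

== RESULT ==
["carry(b1,right)", "carry(b3,left)", "robot_in(rmC)"]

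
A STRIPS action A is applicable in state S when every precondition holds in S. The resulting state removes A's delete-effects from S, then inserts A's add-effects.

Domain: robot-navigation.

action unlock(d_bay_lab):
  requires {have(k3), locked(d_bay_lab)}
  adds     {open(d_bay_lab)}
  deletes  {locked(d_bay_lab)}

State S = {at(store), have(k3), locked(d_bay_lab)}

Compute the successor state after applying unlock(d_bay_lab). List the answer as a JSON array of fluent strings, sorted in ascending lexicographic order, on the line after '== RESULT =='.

Progress:
  pre ⊆ S: {have(k3), locked(d_bay_lab)} ⊆ S  — applicable
  S \ del = {at(store), have(k3)}
  ∪ add   = {at(store), have(k3), open(d_bay_lab)}

== RESULT ==
["at(store)", "have(k3)", "open(d_bay_lab)"]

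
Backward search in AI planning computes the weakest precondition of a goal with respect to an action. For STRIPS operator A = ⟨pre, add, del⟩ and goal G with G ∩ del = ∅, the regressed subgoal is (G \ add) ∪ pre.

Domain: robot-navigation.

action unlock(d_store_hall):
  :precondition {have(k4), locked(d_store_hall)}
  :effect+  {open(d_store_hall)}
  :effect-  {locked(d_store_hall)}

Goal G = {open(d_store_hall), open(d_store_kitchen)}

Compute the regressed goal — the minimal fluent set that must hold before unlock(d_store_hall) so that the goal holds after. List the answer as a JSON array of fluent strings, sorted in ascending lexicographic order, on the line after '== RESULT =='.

Compute (G \ add) ∪ pre:
  G ∩ del = {}  (empty — regression defined)
  G \ add = {open(d_store_hall), open(d_store_kitchen)} \ {open(d_store_hall)} = {open(d_store_kitchen)}
  ∪ pre   = {open(d_store_kitchen)} ∪ {have(k4), locked(d_store_hall)}
          = {have(k4), locked(d_store_hall), open(d_store_kitchen)}

== RESULT ==
["have(k4)", "locked(d_store_hall)", "open(d_store_kitchen)"]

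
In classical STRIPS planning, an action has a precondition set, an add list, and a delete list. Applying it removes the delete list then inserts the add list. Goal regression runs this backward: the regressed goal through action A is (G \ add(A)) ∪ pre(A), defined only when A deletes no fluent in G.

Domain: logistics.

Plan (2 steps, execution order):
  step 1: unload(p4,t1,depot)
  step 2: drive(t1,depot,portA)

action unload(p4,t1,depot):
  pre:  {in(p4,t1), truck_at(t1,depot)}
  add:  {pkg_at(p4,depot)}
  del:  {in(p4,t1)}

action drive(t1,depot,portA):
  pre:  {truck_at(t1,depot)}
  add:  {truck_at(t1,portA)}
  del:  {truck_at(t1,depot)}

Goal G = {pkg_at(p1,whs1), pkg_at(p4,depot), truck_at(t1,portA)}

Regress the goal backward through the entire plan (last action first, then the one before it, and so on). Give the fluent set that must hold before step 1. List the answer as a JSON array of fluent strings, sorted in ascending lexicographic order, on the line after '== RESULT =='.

Work backward from the goal:
  through step 2 (drive(t1,depot,portA)): drop {truck_at(t1,portA)}, keep {pkg_at(p1,whs1), pkg_at(p4,depot)}, require {truck_at(t1,depot)}
    → {pkg_at(p1,whs1), pkg_at(p4,depot), truck_at(t1,depot)}
  through step 1 (unload(p4,t1,depot)): drop {pkg_at(p4,depot)}, keep {pkg_at(p1,whs1), truck_at(t1,depot)}, require {in(p4,t1), truck_at(t1,depot)}
    → {in(p4,t1), pkg_at(p1,whs1), truck_at(t1,depot)}

== RESULT ==
["in(p4,t1)", "pkg_at(p1,whs1)", "truck_at(t1,depot)"]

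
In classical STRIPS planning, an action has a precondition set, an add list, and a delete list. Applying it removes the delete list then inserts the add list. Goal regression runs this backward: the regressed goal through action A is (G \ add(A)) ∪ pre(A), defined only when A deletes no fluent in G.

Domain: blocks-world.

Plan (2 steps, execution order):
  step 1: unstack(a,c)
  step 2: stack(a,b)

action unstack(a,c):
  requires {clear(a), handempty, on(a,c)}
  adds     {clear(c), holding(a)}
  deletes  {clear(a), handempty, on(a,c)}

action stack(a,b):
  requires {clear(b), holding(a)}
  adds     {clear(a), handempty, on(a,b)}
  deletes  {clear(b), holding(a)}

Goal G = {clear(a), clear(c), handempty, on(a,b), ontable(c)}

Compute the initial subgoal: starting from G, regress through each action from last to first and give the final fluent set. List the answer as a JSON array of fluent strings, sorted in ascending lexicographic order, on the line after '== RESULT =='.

Work backward from the goal:
  through step 2 (stack(a,b)): drop {clear(a), handempty, on(a,b)}, keep {clear(c), ontable(c)}, require {clear(b), holding(a)}
    → {clear(b), clear(c), holding(a), ontable(c)}
  through step 1 (unstack(a,c)): drop {clear(c), holding(a)}, keep {clear(b), ontable(c)}, require {clear(a), handempty, on(a,c)}
    → {clear(a), clear(b), handempty, on(a,c), ontable(c)}

== RESULT ==
["clear(a)", "clear(b)", "handempty", "on(a,c)", "ontable(c)"]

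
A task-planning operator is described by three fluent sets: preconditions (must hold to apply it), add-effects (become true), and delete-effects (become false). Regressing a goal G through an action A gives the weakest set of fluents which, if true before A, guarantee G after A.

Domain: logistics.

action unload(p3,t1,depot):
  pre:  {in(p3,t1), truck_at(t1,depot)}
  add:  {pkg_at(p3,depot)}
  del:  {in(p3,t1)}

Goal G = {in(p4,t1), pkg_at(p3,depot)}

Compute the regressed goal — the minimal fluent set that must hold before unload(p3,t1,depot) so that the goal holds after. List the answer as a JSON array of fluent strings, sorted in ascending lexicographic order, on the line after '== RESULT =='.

Regress:
  G ∩ del = {}  (empty — regression defined)
  G \ add = {in(p4,t1), pkg_at(p3,depot)} \ {pkg_at(p3,depot)} = {in(p4,t1)}
  ∪ pre   = {in(p4,t1)} ∪ {in(p3,t1), truck_at(t1,depot)}
          = {in(p3,t1), in(p4,t1), truck_at(t1,depot)}

== RESULT ==
["in(p3,t1)", "in(p4,t1)", "truck_at(t1,depot)"]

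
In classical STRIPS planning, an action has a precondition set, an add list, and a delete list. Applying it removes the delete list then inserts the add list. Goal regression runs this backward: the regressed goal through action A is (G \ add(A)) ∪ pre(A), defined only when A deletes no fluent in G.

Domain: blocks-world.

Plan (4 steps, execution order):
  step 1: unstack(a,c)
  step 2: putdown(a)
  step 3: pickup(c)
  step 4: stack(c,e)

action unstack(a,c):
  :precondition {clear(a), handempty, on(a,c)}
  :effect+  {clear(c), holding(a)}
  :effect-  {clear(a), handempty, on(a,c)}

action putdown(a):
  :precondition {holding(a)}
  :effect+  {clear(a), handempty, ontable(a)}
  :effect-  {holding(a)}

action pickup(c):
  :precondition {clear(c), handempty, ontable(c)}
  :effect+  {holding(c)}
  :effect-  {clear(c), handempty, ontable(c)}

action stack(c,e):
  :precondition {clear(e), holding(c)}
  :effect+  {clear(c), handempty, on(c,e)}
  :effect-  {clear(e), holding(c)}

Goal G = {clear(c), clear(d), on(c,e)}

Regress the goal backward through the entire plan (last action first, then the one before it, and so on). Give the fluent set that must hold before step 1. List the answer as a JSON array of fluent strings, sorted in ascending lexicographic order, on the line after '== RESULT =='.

Regress step by step:
  through step 4 (stack(c,e)): drop {clear(c), on(c,e)}, keep {clear(d)}, require {clear(e), holding(c)}
    → {clear(d), clear(e), holding(c)}
  through step 3 (pickup(c)): drop {holding(c)}, keep {clear(d), clear(e)}, require {clear(c), handempty, ontable(c)}
    → {clear(c), clear(d), clear(e), handempty, ontable(c)}
  through step 2 (putdown(a)): drop {handempty}, keep {clear(c), clear(d), clear(e), ontable(c)}, require {holding(a)}
    → {clear(c), clear(d), clear(e), holding(a), ontable(c)}
  through step 1 (unstack(a,c)): drop {clear(c), holding(a)}, keep {clear(d), clear(e), ontable(c)}, require {clear(a), handempty, on(a,c)}
    → {clear(a), clear(d), clear(e), handempty, on(a,c), ontable(c)}

== RESULT ==
["clear(a)", "clear(d)", "clear(e)", "handempty", "on(a,c)", "ontable(c)"]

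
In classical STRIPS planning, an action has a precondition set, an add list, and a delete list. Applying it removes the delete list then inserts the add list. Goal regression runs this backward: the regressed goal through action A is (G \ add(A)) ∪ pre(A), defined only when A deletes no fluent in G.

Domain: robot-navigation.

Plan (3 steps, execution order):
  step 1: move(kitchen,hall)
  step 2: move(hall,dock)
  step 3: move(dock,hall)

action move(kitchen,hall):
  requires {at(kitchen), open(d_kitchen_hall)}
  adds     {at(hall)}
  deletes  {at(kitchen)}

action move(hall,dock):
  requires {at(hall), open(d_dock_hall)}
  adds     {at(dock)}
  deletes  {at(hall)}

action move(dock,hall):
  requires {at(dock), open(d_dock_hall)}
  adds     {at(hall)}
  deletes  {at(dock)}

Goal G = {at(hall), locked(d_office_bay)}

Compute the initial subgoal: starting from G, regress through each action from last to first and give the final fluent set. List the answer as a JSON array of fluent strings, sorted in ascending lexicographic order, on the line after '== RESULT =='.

Regress step by step:
  through step 3 (move(dock,hall)): drop {at(hall)}, keep {locked(d_office_bay)}, require {at(dock), open(d_dock_hall)}
    → {at(dock), locked(d_office_bay), open(d_dock_hall)}
  through step 2 (move(hall,dock)): drop {at(dock)}, keep {locked(d_office_bay), open(d_dock_hall)}, require {at(hall), open(d_dock_hall)}
    → {at(hall), locked(d_office_bay), open(d_dock_hall)}
  through step 1 (move(kitchen,hall)): drop {at(hall)}, keep {locked(d_office_bay), open(d_dock_hall)}, require {at(kitchen), open(d_kitchen_hall)}
    → {at(kitchen), locked(d_office_bay), open(d_dock_hall), open(d_kitchen_hall)}

== RESULT ==
["at(kitchen)", "locked(d_office_bay)", "open(d_dock_hall)", "open(d_kitchen_hall)"]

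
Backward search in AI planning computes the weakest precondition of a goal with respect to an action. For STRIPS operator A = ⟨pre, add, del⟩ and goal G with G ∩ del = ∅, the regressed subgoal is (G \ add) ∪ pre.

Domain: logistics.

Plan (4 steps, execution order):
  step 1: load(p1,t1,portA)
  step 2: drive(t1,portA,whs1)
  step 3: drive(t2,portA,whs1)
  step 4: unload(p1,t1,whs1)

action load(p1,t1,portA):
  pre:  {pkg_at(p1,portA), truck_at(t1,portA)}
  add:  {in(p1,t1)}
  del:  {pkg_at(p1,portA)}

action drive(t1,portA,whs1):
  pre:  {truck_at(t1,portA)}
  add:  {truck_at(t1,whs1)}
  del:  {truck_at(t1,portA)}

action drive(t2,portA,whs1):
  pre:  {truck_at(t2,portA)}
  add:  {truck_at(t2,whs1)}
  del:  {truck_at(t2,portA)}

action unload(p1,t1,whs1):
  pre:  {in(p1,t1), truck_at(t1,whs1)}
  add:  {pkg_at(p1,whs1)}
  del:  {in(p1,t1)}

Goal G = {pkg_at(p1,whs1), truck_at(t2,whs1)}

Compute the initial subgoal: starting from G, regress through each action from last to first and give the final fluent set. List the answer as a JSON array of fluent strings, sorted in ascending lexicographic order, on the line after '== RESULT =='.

Work backward from the goal:
  through step 4 (unload(p1,t1,whs1)): drop {pkg_at(p1,whs1)}, keep {truck_at(t2,whs1)}, require {in(p1,t1), truck_at(t1,whs1)}
    → {in(p1,t1), truck_at(t1,whs1), truck_at(t2,whs1)}
  through step 3 (drive(t2,portA,whs1)): drop {truck_at(t2,whs1)}, keep {in(p1,t1), truck_at(t1,whs1)}, require {truck_at(t2,portA)}
    → {in(p1,t1), truck_at(t1,whs1), truck_at(t2,portA)}
  through step 2 (drive(t1,portA,whs1)): drop {truck_at(t1,whs1)}, keep {in(p1,t1), truck_at(t2,portA)}, require {truck_at(t1,portA)}
    → {in(p1,t1), truck_at(t1,portA), truck_at(t2,portA)}
  through step 1 (load(p1,t1,portA)): drop {in(p1,t1)}, keep {truck_at(t1,portA), truck_at(t2,portA)}, require {pkg_at(p1,portA), truck_at(t1,portA)}
    → {pkg_at(p1,portA), truck_at(t1,portA), truck_at(t2,portA)}

== RESULT ==
["pkg_at(p1,portA)", "truck_at(t1,portA)", "truck_at(t2,portA)"]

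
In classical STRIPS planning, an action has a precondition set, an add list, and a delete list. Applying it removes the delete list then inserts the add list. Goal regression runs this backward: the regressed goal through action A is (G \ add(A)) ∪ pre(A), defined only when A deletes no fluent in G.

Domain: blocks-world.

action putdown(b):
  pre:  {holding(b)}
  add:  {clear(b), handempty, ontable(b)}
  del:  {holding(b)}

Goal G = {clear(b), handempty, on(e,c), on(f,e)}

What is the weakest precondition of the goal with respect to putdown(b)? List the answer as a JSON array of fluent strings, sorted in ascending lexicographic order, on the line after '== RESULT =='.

Regress:
  G ∩ del = {}  (empty — regression defined)
  G \ add = {clear(b), handempty, on(e,c), on(f,e)} \ {clear(b), handempty, ontable(b)} = {on(e,c), on(f,e)}
  ∪ pre   = {on(e,c), on(f,e)} ∪ {holding(b)}
          = {holding(b), on(e,c), on(f,e)}

== RESULT ==
["holding(b)", "on(e,c)", "on(f,e)"]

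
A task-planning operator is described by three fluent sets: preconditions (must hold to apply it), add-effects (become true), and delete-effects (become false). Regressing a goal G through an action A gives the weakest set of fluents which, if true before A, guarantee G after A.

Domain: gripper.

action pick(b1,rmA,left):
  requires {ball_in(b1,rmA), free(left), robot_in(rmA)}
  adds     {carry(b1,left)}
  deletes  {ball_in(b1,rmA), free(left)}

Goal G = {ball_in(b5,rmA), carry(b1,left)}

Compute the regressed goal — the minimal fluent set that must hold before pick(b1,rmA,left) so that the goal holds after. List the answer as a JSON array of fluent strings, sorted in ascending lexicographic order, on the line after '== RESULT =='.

Compute (G \ add) ∪ pre:
  G ∩ del = {}  (empty — regression defined)
  G \ add = {ball_in(b5,rmA), carry(b1,left)} \ {carry(b1,left)} = {ball_in(b5,rmA)}
  ∪ pre   = {ball_in(b5,rmA)} ∪ {ball_in(b1,rmA), free(left), robot_in(rmA)}
          = {ball_in(b1,rmA), ball_in(b5,rmA), free(left), robot_in(rmA)}

== RESULT ==
["ball_in(b1,rmA)", "ball_in(b5,rmA)", "free(left)", "robot_in(rmA)"]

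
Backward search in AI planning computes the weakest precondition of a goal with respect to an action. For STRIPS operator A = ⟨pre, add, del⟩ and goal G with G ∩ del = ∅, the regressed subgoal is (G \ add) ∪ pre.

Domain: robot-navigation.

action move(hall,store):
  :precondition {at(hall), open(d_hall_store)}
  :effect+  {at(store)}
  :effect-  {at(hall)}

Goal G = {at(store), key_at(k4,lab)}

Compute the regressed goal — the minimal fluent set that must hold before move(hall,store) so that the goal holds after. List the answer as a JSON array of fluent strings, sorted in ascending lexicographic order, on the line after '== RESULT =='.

Regress:
  G ∩ del = {}  (empty — regression defined)
  G \ add = {at(store), key_at(k4,lab)} \ {at(store)} = {key_at(k4,lab)}
  ∪ pre   = {key_at(k4,lab)} ∪ {at(hall), open(d_hall_store)}
          = {at(hall), key_at(k4,lab), open(d_hall_store)}

== RESULT ==
["at(hall)", "key_at(k4,lab)", "open(d_hall_store)"]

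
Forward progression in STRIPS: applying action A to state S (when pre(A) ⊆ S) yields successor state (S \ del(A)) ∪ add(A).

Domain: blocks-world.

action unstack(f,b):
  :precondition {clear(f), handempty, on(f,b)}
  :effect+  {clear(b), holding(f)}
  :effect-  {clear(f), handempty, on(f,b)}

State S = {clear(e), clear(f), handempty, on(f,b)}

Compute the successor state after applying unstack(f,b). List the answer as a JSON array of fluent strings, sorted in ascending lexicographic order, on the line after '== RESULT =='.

Progress:
  pre ⊆ S: {clear(f), handempty, on(f,b)} ⊆ S  — applicable
  S \ del = {clear(e)}
  ∪ add   = {clear(b), clear(e), holding(f)}

== RESULT ==
["clear(b)", "clear(e)", "holding(f)"]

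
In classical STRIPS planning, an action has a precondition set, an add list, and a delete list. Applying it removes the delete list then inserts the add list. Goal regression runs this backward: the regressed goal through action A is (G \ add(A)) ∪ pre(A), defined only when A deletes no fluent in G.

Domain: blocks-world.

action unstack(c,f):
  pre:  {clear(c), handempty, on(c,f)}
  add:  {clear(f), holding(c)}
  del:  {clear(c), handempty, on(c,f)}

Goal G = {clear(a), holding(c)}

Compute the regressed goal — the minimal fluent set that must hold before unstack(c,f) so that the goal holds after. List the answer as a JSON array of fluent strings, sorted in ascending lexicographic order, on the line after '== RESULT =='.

Regress:
  G ∩ del = {}  (empty — regression defined)
  G \ add = {clear(a), holding(c)} \ {clear(f), holding(c)} = {clear(a)}
  ∪ pre   = {clear(a)} ∪ {clear(c), handempty, on(c,f)}
          = {clear(a), clear(c), handempty, on(c,f)}

== RESULT ==
["clear(a)", "clear(c)", "handempty", "on(c,f)"]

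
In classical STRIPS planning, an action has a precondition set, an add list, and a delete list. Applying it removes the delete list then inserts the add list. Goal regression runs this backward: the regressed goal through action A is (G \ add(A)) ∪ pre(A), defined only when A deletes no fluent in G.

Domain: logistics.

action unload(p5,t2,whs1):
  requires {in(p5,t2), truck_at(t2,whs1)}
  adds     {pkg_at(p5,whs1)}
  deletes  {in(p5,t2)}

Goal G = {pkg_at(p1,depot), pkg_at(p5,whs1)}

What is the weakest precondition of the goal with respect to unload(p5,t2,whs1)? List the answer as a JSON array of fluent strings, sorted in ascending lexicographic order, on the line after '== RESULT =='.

Regress:
  G ∩ del = {}  (empty — regression defined)
  G \ add = {pkg_at(p1,depot), pkg_at(p5,whs1)} \ {pkg_at(p5,whs1)} = {pkg_at(p1,depot)}
  ∪ pre   = {pkg_at(p1,depot)} ∪ {in(p5,t2), truck_at(t2,whs1)}
          = {in(p5,t2), pkg_at(p1,depot), truck_at(t2,whs1)}

== RESULT ==
["in(p5,t2)", "pkg_at(p1,depot)", "truck_at(t2,whs1)"]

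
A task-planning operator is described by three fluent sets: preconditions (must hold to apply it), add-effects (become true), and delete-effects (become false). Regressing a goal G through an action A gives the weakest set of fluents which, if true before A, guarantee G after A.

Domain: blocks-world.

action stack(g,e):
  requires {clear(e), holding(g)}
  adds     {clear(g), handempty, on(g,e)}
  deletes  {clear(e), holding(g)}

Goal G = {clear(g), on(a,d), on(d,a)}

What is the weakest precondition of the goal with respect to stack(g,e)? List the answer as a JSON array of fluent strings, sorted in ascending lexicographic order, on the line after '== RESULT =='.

Regress:
  G ∩ del = {}  (empty — regression defined)
  G \ add = {clear(g), on(a,d), on(d,a)} \ {clear(g), handempty, on(g,e)} = {on(a,d), on(d,a)}
  ∪ pre   = {on(a,d), on(d,a)} ∪ {clear(e), holding(g)}
          = {clear(e), holding(g), on(a,d), on(d,a)}

== RESULT ==
["clear(e)", "holding(g)", "on(a,d)", "on(d,a)"]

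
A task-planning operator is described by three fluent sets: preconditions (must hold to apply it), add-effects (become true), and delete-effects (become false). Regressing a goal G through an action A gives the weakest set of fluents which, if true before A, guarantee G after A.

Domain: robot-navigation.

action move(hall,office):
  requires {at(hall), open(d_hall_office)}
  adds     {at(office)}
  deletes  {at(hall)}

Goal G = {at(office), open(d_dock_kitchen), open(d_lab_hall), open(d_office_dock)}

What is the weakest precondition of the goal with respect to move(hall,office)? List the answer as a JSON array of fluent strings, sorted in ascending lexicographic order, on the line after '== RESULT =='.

Compute (G \ add) ∪ pre:
  G ∩ del = {}  (empty — regression defined)
  G \ add = {at(office), open(d_dock_kitchen), open(d_lab_hall), open(d_office_dock)} \ {at(office)} = {open(d_dock_kitchen), open(d_lab_hall), open(d_office_dock)}
  ∪ pre   = {open(d_dock_kitchen), open(d_lab_hall), open(d_office_dock)} ∪ {at(hall), open(d_hall_office)}
          = {at(hall), open(d_dock_kitchen), open(d_hall_office), open(d_lab_hall), open(d_office_dock)}

== RESULT ==
["at(hall)", "open(d_dock_kitchen)", "open(d_hall_office)", "open(d_lab_hall)", "open(d_office_dock)"]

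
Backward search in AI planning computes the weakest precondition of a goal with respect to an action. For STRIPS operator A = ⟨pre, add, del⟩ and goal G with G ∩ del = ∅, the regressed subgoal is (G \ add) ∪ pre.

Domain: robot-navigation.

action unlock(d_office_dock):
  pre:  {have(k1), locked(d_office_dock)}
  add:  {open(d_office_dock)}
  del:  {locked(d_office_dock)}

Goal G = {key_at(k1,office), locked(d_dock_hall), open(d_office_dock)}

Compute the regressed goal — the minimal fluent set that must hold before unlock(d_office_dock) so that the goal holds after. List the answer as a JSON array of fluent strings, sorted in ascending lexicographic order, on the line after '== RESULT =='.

Compute (G \ add) ∪ pre:
  G ∩ del = {}  (empty — regression defined)
  G \ add = {key_at(k1,office), locked(d_dock_hall), open(d_office_dock)} \ {open(d_office_dock)} = {key_at(k1,office), locked(d_dock_hall)}
  ∪ pre   = {key_at(k1,office), locked(d_dock_hall)} ∪ {have(k1), locked(d_office_dock)}
          = {have(k1), key_at(k1,office), locked(d_dock_hall), locked(d_office_dock)}

== RESULT ==
["have(k1)", "key_at(k1,office)", "locked(d_dock_hall)", "locked(d_office_dock)"]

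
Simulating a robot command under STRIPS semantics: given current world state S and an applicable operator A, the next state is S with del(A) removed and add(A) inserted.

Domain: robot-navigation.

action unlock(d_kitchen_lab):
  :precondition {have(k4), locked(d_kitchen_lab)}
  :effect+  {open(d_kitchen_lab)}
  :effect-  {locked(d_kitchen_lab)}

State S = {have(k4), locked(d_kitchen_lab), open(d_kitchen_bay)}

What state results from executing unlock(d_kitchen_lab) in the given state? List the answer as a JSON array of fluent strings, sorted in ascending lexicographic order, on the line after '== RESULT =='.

Compute (S \ del) ∪ add:
  pre ⊆ S: {have(k4), locked(d_kitchen_lab)} ⊆ S  — applicable
  S \ del = {have(k4), open(d_kitchen_bay)}
  ∪ add   = {have(k4), open(d_kitchen_bay), open(d_kitchen_lab)}

== RESULT ==
["have(k4)", "open(d_kitchen_bay)", "open(d_kitchen_lab)"]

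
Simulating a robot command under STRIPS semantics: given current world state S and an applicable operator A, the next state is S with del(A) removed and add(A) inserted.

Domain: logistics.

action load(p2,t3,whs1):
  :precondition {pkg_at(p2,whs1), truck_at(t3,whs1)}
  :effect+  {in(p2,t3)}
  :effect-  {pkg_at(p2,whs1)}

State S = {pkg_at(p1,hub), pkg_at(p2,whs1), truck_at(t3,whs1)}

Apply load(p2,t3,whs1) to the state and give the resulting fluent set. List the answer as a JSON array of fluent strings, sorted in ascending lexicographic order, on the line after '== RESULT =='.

Progress:
  pre ⊆ S: {pkg_at(p2,whs1), truck_at(t3,whs1)} ⊆ S  — applicable
  S \ del = {pkg_at(p1,hub), truck_at(t3,whs1)}
  ∪ add   = {in(p2,t3), pkg_at(p1,hub), truck_at(t3,whs1)}

== RESULT ==
["in(p2,t3)", "pkg_at(p1,hub)", "truck_at(t3,whs1)"]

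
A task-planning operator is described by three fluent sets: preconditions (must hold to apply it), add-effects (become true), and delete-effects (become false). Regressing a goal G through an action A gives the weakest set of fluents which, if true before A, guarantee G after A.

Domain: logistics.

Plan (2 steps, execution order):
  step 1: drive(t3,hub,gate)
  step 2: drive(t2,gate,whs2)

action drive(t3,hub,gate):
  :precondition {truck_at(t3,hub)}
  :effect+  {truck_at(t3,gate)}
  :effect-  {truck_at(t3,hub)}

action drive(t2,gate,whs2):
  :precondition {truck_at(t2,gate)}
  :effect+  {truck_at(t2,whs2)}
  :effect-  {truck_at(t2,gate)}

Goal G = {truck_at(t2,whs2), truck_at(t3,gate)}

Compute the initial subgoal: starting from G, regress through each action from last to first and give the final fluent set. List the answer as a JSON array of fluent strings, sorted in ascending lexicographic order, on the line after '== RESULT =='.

Regress step by step:
  through step 2 (drive(t2,gate,whs2)): drop {truck_at(t2,whs2)}, keep {truck_at(t3,gate)}, require {truck_at(t2,gate)}
    → {truck_at(t2,gate), truck_at(t3,gate)}
  through step 1 (drive(t3,hub,gate)): drop {truck_at(t3,gate)}, keep {truck_at(t2,gate)}, require {truck_at(t3,hub)}
    → {truck_at(t2,gate), truck_at(t3,hub)}

== RESULT ==
["truck_at(t2,gate)", "truck_at(t3,hub)"]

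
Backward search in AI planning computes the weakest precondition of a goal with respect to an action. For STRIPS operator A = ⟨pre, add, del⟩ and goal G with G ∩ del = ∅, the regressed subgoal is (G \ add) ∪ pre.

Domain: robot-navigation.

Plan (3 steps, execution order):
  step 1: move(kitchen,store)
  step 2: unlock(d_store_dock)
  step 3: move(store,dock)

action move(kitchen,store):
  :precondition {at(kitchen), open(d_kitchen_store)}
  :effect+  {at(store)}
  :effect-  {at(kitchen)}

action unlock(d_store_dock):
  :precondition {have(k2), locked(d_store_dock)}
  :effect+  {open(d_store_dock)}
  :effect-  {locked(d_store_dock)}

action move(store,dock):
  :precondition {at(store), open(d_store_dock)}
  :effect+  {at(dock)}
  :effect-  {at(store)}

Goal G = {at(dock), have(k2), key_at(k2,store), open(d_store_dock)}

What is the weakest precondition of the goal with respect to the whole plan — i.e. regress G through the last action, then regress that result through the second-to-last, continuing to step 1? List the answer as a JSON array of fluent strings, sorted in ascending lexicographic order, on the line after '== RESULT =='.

Work backward from the goal:
  through step 3 (move(store,dock)): drop {at(dock)}, keep {have(k2), key_at(k2,store), open(d_store_dock)}, require {at(store), open(d_store_dock)}
    → {at(store), have(k2), key_at(k2,store), open(d_store_dock)}
  through step 2 (unlock(d_store_dock)): drop {open(d_store_dock)}, keep {at(store), have(k2), key_at(k2,store)}, require {have(k2), locked(d_store_dock)}
    → {at(store), have(k2), key_at(k2,store), locked(d_store_dock)}
  through step 1 (move(kitchen,store)): drop {at(store)}, keep {have(k2), key_at(k2,store), locked(d_store_dock)}, require {at(kitchen), open(d_kitchen_store)}
    → {at(kitchen), have(k2), key_at(k2,store), locked(d_store_dock), open(d_kitchen_store)}

== RESULT ==
["at(kitchen)", "have(k2)", "key_at(k2,store)", "locked(d_store_dock)", "open(d_kitchen_store)"]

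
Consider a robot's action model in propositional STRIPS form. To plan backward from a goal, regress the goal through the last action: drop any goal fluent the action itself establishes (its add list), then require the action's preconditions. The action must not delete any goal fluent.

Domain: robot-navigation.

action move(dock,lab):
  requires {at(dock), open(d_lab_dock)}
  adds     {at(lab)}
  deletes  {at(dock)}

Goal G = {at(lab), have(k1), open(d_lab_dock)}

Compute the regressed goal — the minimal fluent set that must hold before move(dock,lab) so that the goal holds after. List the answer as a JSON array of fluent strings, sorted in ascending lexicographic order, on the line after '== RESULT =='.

Compute (G \ add) ∪ pre:
  G ∩ del = {}  (empty — regression defined)
  G \ add = {at(lab), have(k1), open(d_lab_dock)} \ {at(lab)} = {have(k1), open(d_lab_dock)}
  ∪ pre   = {have(k1), open(d_lab_dock)} ∪ {at(dock), open(d_lab_dock)}
          = {at(dock), have(k1), open(d_lab_dock)}

== RESULT ==
["at(dock)", "have(k1)", "open(d_lab_dock)"]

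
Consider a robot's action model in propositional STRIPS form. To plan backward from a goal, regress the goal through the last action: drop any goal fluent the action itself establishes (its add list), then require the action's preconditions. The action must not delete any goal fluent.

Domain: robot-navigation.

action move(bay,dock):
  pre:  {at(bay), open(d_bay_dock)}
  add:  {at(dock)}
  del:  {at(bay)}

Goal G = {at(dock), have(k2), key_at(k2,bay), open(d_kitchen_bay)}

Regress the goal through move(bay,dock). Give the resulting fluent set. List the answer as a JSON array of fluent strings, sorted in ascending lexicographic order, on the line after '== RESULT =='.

Compute (G \ add) ∪ pre:
  G ∩ del = {}  (empty — regression defined)
  G \ add = {at(dock), have(k2), key_at(k2,bay), open(d_kitchen_bay)} \ {at(dock)} = {have(k2), key_at(k2,bay), open(d_kitchen_bay)}
  ∪ pre   = {have(k2), key_at(k2,bay), open(d_kitchen_bay)} ∪ {at(bay), open(d_bay_dock)}
          = {at(bay), have(k2), key_at(k2,bay), open(d_bay_dock), open(d_kitchen_bay)}

== RESULT ==
["at(bay)", "have(k2)", "key_at(k2,bay)", "open(d_bay_dock)", "open(d_kitchen_bay)"]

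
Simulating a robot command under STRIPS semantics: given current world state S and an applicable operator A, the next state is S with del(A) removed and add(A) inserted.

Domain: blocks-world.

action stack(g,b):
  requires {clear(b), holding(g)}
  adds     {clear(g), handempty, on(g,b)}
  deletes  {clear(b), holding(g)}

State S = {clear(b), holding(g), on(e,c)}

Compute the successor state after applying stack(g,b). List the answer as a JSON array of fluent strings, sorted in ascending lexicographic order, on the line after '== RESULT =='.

Progress:
  pre ⊆ S: {clear(b), holding(g)} ⊆ S  — applicable
  S \ del = {on(e,c)}
  ∪ add   = {clear(g), handempty, on(e,c), on(g,b)}

== RESULT ==
["clear(g)", "handempty", "on(e,c)", "on(g,b)"]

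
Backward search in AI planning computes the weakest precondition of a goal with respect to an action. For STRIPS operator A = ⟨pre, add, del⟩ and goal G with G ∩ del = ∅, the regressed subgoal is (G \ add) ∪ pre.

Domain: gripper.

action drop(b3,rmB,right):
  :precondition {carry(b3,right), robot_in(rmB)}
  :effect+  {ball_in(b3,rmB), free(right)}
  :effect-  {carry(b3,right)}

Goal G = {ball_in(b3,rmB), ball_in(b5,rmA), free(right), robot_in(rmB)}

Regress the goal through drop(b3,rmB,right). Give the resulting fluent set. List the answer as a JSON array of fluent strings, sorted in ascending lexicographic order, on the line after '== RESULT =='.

Compute (G \ add) ∪ pre:
  G ∩ del = {}  (empty — regression defined)
  G \ add = {ball_in(b3,rmB), ball_in(b5,rmA), free(right), robot_in(rmB)} \ {ball_in(b3,rmB), free(right)} = {ball_in(b5,rmA), robot_in(rmB)}
  ∪ pre   = {ball_in(b5,rmA), robot_in(rmB)} ∪ {carry(b3,right), robot_in(rmB)}
          = {ball_in(b5,rmA), carry(b3,right), robot_in(rmB)}

== RESULT ==
["ball_in(b5,rmA)", "carry(b3,right)", "robot_in(rmB)"]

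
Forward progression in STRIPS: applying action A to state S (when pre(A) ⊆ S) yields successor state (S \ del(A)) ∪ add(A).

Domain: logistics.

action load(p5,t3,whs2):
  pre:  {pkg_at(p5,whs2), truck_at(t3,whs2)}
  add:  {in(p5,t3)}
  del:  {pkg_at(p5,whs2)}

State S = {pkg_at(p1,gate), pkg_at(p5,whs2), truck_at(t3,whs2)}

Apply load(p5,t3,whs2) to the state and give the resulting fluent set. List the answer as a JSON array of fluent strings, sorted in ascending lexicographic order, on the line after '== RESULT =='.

Compute (S \ del) ∪ add:
  pre ⊆ S: {pkg_at(p5,whs2), truck_at(t3,whs2)} ⊆ S  — applicable
  S \ del = {pkg_at(p1,gate), truck_at(t3,whs2)}
  ∪ add   = {in(p5,t3), pkg_at(p1,gate), truck_at(t3,whs2)}

== RESULT ==
["in(p5,t3)", "pkg_at(p1,gate)", "truck_at(t3,whs2)"]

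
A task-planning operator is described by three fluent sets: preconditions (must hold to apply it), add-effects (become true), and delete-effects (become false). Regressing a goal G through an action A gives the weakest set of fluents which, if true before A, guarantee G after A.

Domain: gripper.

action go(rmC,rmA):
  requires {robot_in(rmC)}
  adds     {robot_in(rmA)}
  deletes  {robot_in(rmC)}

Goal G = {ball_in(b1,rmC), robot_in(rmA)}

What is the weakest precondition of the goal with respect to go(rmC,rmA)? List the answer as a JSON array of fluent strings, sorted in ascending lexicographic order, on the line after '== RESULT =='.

Compute (G \ add) ∪ pre:
  G ∩ del = {}  (empty — regression defined)
  G \ add = {ball_in(b1,rmC), robot_in(rmA)} \ {robot_in(rmA)} = {ball_in(b1,rmC)}
  ∪ pre   = {ball_in(b1,rmC)} ∪ {robot_in(rmC)}
          = {ball_in(b1,rmC), robot_in(rmC)}

== RESULT ==
["ball_in(b1,rmC)", "robot_in(rmC)"]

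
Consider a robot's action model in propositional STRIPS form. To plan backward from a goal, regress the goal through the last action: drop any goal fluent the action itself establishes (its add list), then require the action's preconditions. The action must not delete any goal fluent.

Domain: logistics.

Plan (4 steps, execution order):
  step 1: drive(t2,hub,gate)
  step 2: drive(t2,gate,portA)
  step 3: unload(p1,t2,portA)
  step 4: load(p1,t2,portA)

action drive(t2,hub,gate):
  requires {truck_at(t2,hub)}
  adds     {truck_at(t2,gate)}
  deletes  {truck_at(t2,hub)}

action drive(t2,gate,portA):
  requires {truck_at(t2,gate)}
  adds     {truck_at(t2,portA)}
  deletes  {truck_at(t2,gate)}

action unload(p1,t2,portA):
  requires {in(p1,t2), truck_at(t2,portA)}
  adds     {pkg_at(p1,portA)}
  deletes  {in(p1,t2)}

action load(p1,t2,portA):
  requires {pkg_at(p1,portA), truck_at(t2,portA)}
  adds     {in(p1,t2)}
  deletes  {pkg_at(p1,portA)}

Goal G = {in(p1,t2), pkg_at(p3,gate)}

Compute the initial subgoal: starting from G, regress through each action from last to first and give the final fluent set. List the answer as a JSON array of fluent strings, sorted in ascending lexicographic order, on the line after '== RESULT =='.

Work backward from the goal:
  through step 4 (load(p1,t2,portA)): drop {in(p1,t2)}, keep {pkg_at(p3,gate)}, require {pkg_at(p1,portA), truck_at(t2,portA)}
    → {pkg_at(p1,portA), pkg_at(p3,gate), truck_at(t2,portA)}
  through step 3 (unload(p1,t2,portA)): drop {pkg_at(p1,portA)}, keep {pkg_at(p3,gate), truck_at(t2,portA)}, require {in(p1,t2), truck_at(t2,portA)}
    → {in(p1,t2), pkg_at(p3,gate), truck_at(t2,portA)}
  through step 2 (drive(t2,gate,portA)): drop {truck_at(t2,portA)}, keep {in(p1,t2), pkg_at(p3,gate)}, require {truck_at(t2,gate)}
    → {in(p1,t2), pkg_at(p3,gate), truck_at(t2,gate)}
  through step 1 (drive(t2,hub,gate)): drop {truck_at(t2,gate)}, keep {in(p1,t2), pkg_at(p3,gate)}, require {truck_at(t2,hub)}
    → {in(p1,t2), pkg_at(p3,gate), truck_at(t2,hub)}

== RESULT ==
["in(p1,t2)", "pkg_at(p3,gate)", "truck_at(t2,hub)"]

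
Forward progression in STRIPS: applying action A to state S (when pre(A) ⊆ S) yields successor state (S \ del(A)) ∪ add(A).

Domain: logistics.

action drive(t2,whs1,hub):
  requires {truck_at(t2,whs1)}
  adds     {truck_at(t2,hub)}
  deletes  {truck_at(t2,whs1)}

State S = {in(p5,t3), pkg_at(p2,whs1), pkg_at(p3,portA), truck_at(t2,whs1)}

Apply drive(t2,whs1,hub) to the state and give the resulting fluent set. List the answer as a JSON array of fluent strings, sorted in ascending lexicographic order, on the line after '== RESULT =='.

Compute (S \ del) ∪ add:
  pre ⊆ S: {truck_at(t2,whs1)} ⊆ S  — applicable
  S \ del = {in(p5,t3), pkg_at(p2,whs1), pkg_at(p3,portA)}
  ∪ add   = {in(p5,t3), pkg_at(p2,whs1), pkg_at(p3,portA), truck_at(t2,hub)}

== RESULT ==
["in(p5,t3)", "pkg_at(p2,whs1)", "pkg_at(p3,portA)", "truck_at(t2,hub)"]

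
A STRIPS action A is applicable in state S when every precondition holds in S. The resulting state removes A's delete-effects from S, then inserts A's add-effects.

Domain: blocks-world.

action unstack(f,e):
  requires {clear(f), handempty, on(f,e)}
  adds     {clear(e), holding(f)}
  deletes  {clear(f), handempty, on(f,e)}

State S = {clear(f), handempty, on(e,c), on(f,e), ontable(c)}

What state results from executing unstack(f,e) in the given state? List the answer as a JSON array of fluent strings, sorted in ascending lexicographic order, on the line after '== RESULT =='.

Compute (S \ del) ∪ add:
  pre ⊆ S: {clear(f), handempty, on(f,e)} ⊆ S  — applicable
  S \ del = {on(e,c), ontable(c)}
  ∪ add   = {clear(e), holding(f), on(e,c), ontable(c)}

== RESULT ==
["clear(e)", "holding(f)", "on(e,c)", "ontable(c)"]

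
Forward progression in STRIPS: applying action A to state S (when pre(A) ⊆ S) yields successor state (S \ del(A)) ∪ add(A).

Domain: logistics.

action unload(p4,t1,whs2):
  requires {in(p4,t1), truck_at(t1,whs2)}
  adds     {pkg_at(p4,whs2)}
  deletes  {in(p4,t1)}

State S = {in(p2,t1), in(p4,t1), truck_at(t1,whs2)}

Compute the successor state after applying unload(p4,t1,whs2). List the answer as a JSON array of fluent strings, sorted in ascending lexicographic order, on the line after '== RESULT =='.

Progress:
  pre ⊆ S: {in(p4,t1), truck_at(t1,whs2)} ⊆ S  — applicable
  S \ del = {in(p2,t1), truck_at(t1,whs2)}
  ∪ add   = {in(p2,t1), pkg_at(p4,whs2), truck_at(t1,whs2)}

== RESULT ==
["in(p2,t1)", "pkg_at(p4,whs2)", "truck_at(t1,whs2)"]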